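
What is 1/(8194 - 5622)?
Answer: 1/2572 ≈ 0.00038880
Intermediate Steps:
1/(8194 - 5622) = 1/2572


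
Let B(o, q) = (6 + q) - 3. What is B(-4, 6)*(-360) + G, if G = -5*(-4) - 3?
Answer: -3223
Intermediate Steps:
B(o, q) = 3 + q
G = 17 (G = 20 - 3 = 17)
B(-4, 6)*(-360) + G = (3 + 6)*(-360) + 17 = 9*(-360) + 17 = -3240 + 17 = -3223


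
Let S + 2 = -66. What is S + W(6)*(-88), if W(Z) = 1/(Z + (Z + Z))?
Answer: -656/9 ≈ -72.889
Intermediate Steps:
S = -68 (S = -2 - 66 = -68)
W(Z) = 1/(3*Z) (W(Z) = 1/(Z + 2*Z) = 1/(3*Z))
S + W(6)*(-88) = -68 + ((⅓)/6)*(-88) = -68 + ((⅓)*(⅙))*(-88) = -68 + (1/18)*(-88) = -68 - 44/9 = -656/9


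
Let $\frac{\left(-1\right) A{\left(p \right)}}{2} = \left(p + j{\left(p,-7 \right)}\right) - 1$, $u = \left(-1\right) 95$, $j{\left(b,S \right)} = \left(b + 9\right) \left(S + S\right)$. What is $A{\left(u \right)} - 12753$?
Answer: $-14969$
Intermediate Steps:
$j{\left(b,S \right)} = 2 S \left(9 + b\right)$ ($j{\left(b,S \right)} = \left(9 + b\right) 2 S = 2 S \left(9 + b\right)$)
$u = -95$
$A{\left(p \right)} = 254 + 26 p$ ($A{\left(p \right)} = - 2 \left(\left(p + 2 \left(-7\right) \left(9 + p\right)\right) - 1\right) = - 2 \left(\left(p - \left(126 + 14 p\right)\right) - 1\right) = - 2 \left(\left(-126 - 13 p\right) - 1\right) = - 2 \left(-127 - 13 p\right) = 254 + 26 p$)
$A{\left(u \right)} - 12753 = \left(254 + 26 \left(-95\right)\right) - 12753 = \left(254 - 2470\right) - 12753 = -2216 - 12753 = -14969$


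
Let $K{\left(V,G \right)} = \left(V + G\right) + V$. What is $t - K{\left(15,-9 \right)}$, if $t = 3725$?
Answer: $3704$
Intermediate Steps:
$K{\left(V,G \right)} = G + 2 V$ ($K{\left(V,G \right)} = \left(G + V\right) + V = G + 2 V$)
$t - K{\left(15,-9 \right)} = 3725 - \left(-9 + 2 \cdot 15\right) = 3725 - \left(-9 + 30\right) = 3725 - 21 = 3704$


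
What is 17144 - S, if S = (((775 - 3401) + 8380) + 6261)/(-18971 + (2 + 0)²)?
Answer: 325182263/18967 ≈ 17145.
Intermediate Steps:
S = -12015/18967 (S = ((-2626 + 8380) + 6261)/(-18971 + 2²) = (5754 + 6261)/(-18971 + 4) = 12015/(-18967) = 12015*(-1/18967) = -12015/18967 ≈ -0.63347)
17144 - S = 17144 - 1*(-12015/18967) = 17144 + 12015/18967 = 325182263/18967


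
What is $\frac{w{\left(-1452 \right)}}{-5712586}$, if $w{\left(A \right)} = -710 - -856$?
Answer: $- \frac{73}{2856293} \approx -2.5558 \cdot 10^{-5}$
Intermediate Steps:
$w{\left(A \right)} = 146$ ($w{\left(A \right)} = -710 + 856 = 146$)
$\frac{w{\left(-1452 \right)}}{-5712586} = \frac{146}{-5712586} = 146 \left(- \frac{1}{5712586}\right) = - \frac{73}{2856293}$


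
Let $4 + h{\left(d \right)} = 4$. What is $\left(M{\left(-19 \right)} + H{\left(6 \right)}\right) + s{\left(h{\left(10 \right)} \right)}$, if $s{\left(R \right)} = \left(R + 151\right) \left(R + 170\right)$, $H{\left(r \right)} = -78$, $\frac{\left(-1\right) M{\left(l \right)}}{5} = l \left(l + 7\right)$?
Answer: $24452$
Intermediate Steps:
$M{\left(l \right)} = - 5 l \left(7 + l\right)$ ($M{\left(l \right)} = - 5 l \left(l + 7\right) = - 5 l \left(7 + l\right)$)
$h{\left(d \right)} = 0$ ($h{\left(d \right)} = -4 + 4 = 0$)
$s{\left(R \right)} = \left(151 + R\right) \left(170 + R\right)$
$\left(M{\left(-19 \right)} + H{\left(6 \right)}\right) + s{\left(h{\left(10 \right)} \right)} = \left(\left(-5\right) \left(-19\right) \left(7 - 19\right) - 78\right) + \left(25670 + 0^{2} + 321 \cdot 0\right) = \left(\left(-5\right) \left(-19\right) \left(-12\right) - 78\right) + \left(25670 + 0 + 0\right) = \left(-1140 - 78\right) + 25670 = -1218 + 25670 = 24452$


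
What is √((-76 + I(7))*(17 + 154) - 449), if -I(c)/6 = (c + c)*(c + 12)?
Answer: I*√286361 ≈ 535.13*I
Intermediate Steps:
I(c) = -12*c*(12 + c) (I(c) = -6*(c + c)*(c + 12) = -6*2*c*(12 + c) = -12*c*(12 + c))
√((-76 + I(7))*(17 + 154) - 449) = √((-76 - 12*7*(12 + 7))*(17 + 154) - 449) = √((-76 - 12*7*19)*171 - 449) = √((-76 - 1596)*171 - 449) = √(-1672*171 - 449) = √(-285912 - 449) = √(-286361) = I*√286361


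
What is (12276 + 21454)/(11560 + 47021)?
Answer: 33730/58581 ≈ 0.57578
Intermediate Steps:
(12276 + 21454)/(11560 + 47021) = 33730/58581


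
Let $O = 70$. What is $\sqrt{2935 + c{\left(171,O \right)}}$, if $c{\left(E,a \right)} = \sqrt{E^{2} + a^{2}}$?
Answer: $\sqrt{2935 + \sqrt{34141}} \approx 55.855$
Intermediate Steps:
$\sqrt{2935 + c{\left(171,O \right)}} = \sqrt{2935 + \sqrt{171^{2} + 70^{2}}} = \sqrt{2935 + \sqrt{29241 + 4900}} = \sqrt{2935 + \sqrt{34141}}$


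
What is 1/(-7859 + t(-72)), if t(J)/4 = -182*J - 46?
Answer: 1/44373 ≈ 2.2536e-5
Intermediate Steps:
t(J) = -184 - 728*J (t(J) = 4*(-182*J - 46) = 4*(-46 - 182*J) = -184 - 728*J)
1/(-7859 + t(-72)) = 1/(-7859 + (-184 - 728*(-72))) = 1/(-7859 + (-184 + 52416)) = 1/(-7859 + 52232) = 1/44373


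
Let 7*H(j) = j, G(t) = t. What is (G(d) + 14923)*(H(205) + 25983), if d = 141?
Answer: 391849072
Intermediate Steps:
H(j) = j/7
(G(d) + 14923)*(H(205) + 25983) = (141 + 14923)*((1/7)*205 + 25983) = 15064*(205/7 + 25983) = 15064*(182086/7) = 391849072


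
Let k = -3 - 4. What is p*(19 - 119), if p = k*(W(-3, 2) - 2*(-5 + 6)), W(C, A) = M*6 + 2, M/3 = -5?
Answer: -63000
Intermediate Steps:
M = -15 (M = 3*(-5) = -15)
W(C, A) = -88 (W(C, A) = -15*6 + 2 = -90 + 2 = -88)
k = -7
p = 630 (p = -7*(-88 - 2*(-5 + 6)) = -7*(-88 - 2*1) = -7*(-88 - 2) = -7*(-90) = 630)
p*(19 - 119) = 630*(19 - 119) = 630*(-100) = -63000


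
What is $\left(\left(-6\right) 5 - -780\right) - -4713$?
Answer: $5463$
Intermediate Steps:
$\left(\left(-6\right) 5 - -780\right) - -4713 = \left(-30 + 780\right) + 4713 = 750 + 4713 = 5463$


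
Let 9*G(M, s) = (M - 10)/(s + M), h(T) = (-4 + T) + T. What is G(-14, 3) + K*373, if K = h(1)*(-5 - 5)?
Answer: 246188/33 ≈ 7460.2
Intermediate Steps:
h(T) = -4 + 2*T
G(M, s) = (-10 + M)/(9*(M + s)) (G(M, s) = ((M - 10)/(s + M))/9 = ((-10 + M)/(M + s))/9 = (-10 + M)/(9*(M + s)))
K = 20 (K = (-4 + 2*1)*(-5 - 5) = (-4 + 2)*(-10) = -2*(-10) = 20)
G(-14, 3) + K*373 = (-10 - 14)/(9*(-14 + 3)) + 20*373 = (1/9)*(-24)/(-11) + 7460 = (1/9)*(-1/11)*(-24) + 7460 = 8/33 + 7460 = 246188/33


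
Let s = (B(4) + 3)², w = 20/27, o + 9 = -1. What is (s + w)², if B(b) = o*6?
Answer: 7698834049/729 ≈ 1.0561e+7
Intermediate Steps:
o = -10 (o = -9 - 1 = -10)
B(b) = -60 (B(b) = -10*6 = -60)
w = 20/27 (w = 20*(1/27) = 20/27 ≈ 0.74074)
s = 3249 (s = (-60 + 3)² = (-57)² = 3249)
(s + w)² = (3249 + 20/27)² = (87743/27)² = 7698834049/729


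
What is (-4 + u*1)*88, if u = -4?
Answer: -704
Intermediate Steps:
(-4 + u*1)*88 = (-4 - 4*1)*88 = (-4 - 4)*88 = -8*88 = -704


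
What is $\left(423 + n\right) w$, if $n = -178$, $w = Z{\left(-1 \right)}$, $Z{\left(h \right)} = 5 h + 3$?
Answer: $-490$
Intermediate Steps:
$Z{\left(h \right)} = 3 + 5 h$
$w = -2$ ($w = 3 + 5 \left(-1\right) = 3 - 5 = -2$)
$\left(423 + n\right) w = \left(423 - 178\right) \left(-2\right) = 245 \left(-2\right) = -490$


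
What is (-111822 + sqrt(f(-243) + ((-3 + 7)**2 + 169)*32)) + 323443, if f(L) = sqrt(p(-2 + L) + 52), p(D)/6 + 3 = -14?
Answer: 211621 + sqrt(5920 + 5*I*sqrt(2)) ≈ 2.117e+5 + 0.045951*I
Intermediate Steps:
p(D) = -102 (p(D) = -18 + 6*(-14) = -18 - 84 = -102)
f(L) = 5*I*sqrt(2) (f(L) = sqrt(-102 + 52) = sqrt(-50) = 5*I*sqrt(2))
(-111822 + sqrt(f(-243) + ((-3 + 7)**2 + 169)*32)) + 323443 = (-111822 + sqrt(5*I*sqrt(2) + ((-3 + 7)**2 + 169)*32)) + 323443 = (-111822 + sqrt(5*I*sqrt(2) + (4**2 + 169)*32)) + 323443 = (-111822 + sqrt(5*I*sqrt(2) + (16 + 169)*32)) + 323443 = (-111822 + sqrt(5*I*sqrt(2) + 185*32)) + 323443 = (-111822 + sqrt(5*I*sqrt(2) + 5920)) + 323443 = (-111822 + sqrt(5920 + 5*I*sqrt(2))) + 323443 = 211621 + sqrt(5920 + 5*I*sqrt(2))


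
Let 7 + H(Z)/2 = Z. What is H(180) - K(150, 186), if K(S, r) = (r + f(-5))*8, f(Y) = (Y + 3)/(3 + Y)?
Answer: -1150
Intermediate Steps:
H(Z) = -14 + 2*Z
f(Y) = 1 (f(Y) = (3 + Y)/(3 + Y) = 1)
K(S, r) = 8 + 8*r (K(S, r) = (r + 1)*8 = (1 + r)*8 = 8 + 8*r)
H(180) - K(150, 186) = (-14 + 2*180) - (8 + 8*186) = (-14 + 360) - (8 + 1488) = 346 - 1*1496 = 346 - 1496 = -1150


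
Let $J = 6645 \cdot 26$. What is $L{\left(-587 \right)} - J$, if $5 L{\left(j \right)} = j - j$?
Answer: $-172770$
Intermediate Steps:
$L{\left(j \right)} = 0$ ($L{\left(j \right)} = \frac{j - j}{5} = \frac{1}{5} \cdot 0 = 0$)
$J = 172770$
$L{\left(-587 \right)} - J = 0 - 172770 = -172770$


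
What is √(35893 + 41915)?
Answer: 4*√4863 ≈ 278.94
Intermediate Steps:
√(35893 + 41915) = √77808 = 4*√4863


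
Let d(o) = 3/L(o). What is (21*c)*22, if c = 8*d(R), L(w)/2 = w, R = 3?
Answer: 1848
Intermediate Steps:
L(w) = 2*w
d(o) = 3/(2*o) (d(o) = 3/((2*o)) = 3*(1/(2*o)) = 3/(2*o))
c = 4 (c = 8*((3/2)/3) = 8*((3/2)*(1/3)) = 8*(1/2) = 4)
(21*c)*22 = (21*4)*22 = 84*22 = 1848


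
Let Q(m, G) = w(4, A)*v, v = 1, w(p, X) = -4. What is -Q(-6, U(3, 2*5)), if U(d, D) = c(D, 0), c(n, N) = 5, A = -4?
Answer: 4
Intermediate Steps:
U(d, D) = 5
Q(m, G) = -4 (Q(m, G) = -4*1 = -4)
-Q(-6, U(3, 2*5)) = -1*(-4) = 4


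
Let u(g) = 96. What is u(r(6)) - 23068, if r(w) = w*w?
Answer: -22972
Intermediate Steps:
r(w) = w²
u(r(6)) - 23068 = 96 - 23068 = -22972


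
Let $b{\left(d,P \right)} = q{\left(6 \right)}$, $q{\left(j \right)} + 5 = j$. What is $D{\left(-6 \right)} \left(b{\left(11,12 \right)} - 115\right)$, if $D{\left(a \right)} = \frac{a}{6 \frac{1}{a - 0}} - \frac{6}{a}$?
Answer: $-798$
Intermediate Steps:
$q{\left(j \right)} = -5 + j$
$b{\left(d,P \right)} = 1$ ($b{\left(d,P \right)} = -5 + 6 = 1$)
$D{\left(a \right)} = - \frac{6}{a} + \frac{a^{2}}{6}$ ($D{\left(a \right)} = \frac{a}{6 \frac{1}{a + 0}} - \frac{6}{a} = \frac{a}{6 \frac{1}{a}} - \frac{6}{a} = a \frac{a}{6} - \frac{6}{a} = \frac{a^{2}}{6} - \frac{6}{a} = - \frac{6}{a} + \frac{a^{2}}{6}$)
$D{\left(-6 \right)} \left(b{\left(11,12 \right)} - 115\right) = \frac{-36 + \left(-6\right)^{3}}{6 \left(-6\right)} \left(1 - 115\right) = \frac{1}{6} \left(- \frac{1}{6}\right) \left(-36 - 216\right) \left(-114\right) = \frac{1}{6} \left(- \frac{1}{6}\right) \left(-252\right) \left(-114\right) = 7 \left(-114\right) = -798$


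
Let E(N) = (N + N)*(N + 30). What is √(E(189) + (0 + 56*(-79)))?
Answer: √78358 ≈ 279.92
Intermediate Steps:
E(N) = 2*N*(30 + N) (E(N) = (2*N)*(30 + N) = 2*N*(30 + N))
√(E(189) + (0 + 56*(-79))) = √(2*189*(30 + 189) + (0 + 56*(-79))) = √(2*189*219 + (0 - 4424)) = √(82782 - 4424) = √78358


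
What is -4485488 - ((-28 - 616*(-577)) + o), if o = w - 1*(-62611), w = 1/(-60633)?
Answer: -297314097398/60633 ≈ -4.9035e+6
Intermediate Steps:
w = -1/60633 ≈ -1.6493e-5
o = 3796292762/60633 (o = -1/60633 - 1*(-62611) = -1/60633 + 62611 = 3796292762/60633 ≈ 62611.)
-4485488 - ((-28 - 616*(-577)) + o) = -4485488 - ((-28 - 616*(-577)) + 3796292762/60633) = -4485488 - ((-28 + 355432) + 3796292762/60633) = -4485488 - (355404 + 3796292762/60633) = -4485488 - 1*25345503494/60633 = -4485488 - 25345503494/60633 = -297314097398/60633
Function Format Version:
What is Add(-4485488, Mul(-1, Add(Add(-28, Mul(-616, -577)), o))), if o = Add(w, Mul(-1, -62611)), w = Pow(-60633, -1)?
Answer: Rational(-297314097398, 60633) ≈ -4.9035e+6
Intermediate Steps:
w = Rational(-1, 60633) ≈ -1.6493e-5
o = Rational(3796292762, 60633) (o = Add(Rational(-1, 60633), Mul(-1, -62611)) = Add(Rational(-1, 60633), 62611) = Rational(3796292762, 60633) ≈ 62611.)
Add(-4485488, Mul(-1, Add(Add(-28, Mul(-616, -577)), o))) = Add(-4485488, Mul(-1, Add(Add(-28, Mul(-616, -577)), Rational(3796292762, 60633)))) = Add(-4485488, Mul(-1, Add(Add(-28, 355432), Rational(3796292762, 60633)))) = Add(-4485488, Mul(-1, Add(355404, Rational(3796292762, 60633)))) = Add(-4485488, Mul(-1, Rational(25345503494, 60633))) = Add(-4485488, Rational(-25345503494, 60633)) = Rational(-297314097398, 60633)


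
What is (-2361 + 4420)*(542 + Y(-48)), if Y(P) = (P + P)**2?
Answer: 20091722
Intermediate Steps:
Y(P) = 4*P**2 (Y(P) = (2*P)**2 = 4*P**2)
(-2361 + 4420)*(542 + Y(-48)) = (-2361 + 4420)*(542 + 4*(-48)**2) = 2059*(542 + 4*2304) = 2059*(542 + 9216) = 2059*9758 = 20091722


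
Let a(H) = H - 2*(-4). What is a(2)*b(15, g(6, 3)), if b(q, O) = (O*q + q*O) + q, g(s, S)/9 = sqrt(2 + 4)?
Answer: 150 + 2700*sqrt(6) ≈ 6763.6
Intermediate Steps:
g(s, S) = 9*sqrt(6) (g(s, S) = 9*sqrt(2 + 4) = 9*sqrt(6))
b(q, O) = q + 2*O*q (b(q, O) = (O*q + O*q) + q = 2*O*q + q = q + 2*O*q)
a(H) = 8 + H (a(H) = H + 8 = 8 + H)
a(2)*b(15, g(6, 3)) = (8 + 2)*(15*(1 + 2*(9*sqrt(6)))) = 10*(15*(1 + 18*sqrt(6))) = 10*(15 + 270*sqrt(6)) = 150 + 2700*sqrt(6)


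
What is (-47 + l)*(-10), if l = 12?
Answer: 350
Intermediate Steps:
(-47 + l)*(-10) = (-47 + 12)*(-10) = -35*(-10) = 350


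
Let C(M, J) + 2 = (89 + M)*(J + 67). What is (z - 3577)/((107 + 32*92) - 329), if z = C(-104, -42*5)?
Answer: -717/1361 ≈ -0.52682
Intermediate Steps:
C(M, J) = -2 + (67 + J)*(89 + M) (C(M, J) = -2 + (89 + M)*(J + 67) = -2 + (89 + M)*(67 + J) = -2 + (67 + J)*(89 + M))
z = 2143 (z = 5961 + 67*(-104) + 89*(-42*5) - 42*5*(-104) = 5961 - 6968 + 89*(-210) - 210*(-104) = 5961 - 6968 - 18690 + 21840 = 2143)
(z - 3577)/((107 + 32*92) - 329) = (2143 - 3577)/((107 + 32*92) - 329) = -1434/((107 + 2944) - 329) = -1434/(3051 - 329) = -1434/2722 = -1434*1/2722 = -717/1361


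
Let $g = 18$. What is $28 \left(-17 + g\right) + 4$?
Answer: $32$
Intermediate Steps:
$28 \left(-17 + g\right) + 4 = 28 \left(-17 + 18\right) + 4 = 28 \cdot 1 + 4 = 28 + 4 = 32$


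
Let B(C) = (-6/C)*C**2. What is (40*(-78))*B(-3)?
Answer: -56160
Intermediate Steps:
B(C) = -6*C
(40*(-78))*B(-3) = (40*(-78))*(-6*(-3)) = -3120*18 = -56160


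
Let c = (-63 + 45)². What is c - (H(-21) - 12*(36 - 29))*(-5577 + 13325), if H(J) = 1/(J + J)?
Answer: 13678150/21 ≈ 6.5134e+5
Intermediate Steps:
H(J) = 1/(2*J)
c = 324 (c = (-18)² = 324)
c - (H(-21) - 12*(36 - 29))*(-5577 + 13325) = 324 - ((½)/(-21) - 12*(36 - 29))*(-5577 + 13325) = 324 - ((½)*(-1/21) - 12*7)*7748 = 324 - (-1/42 - 84)*7748 = 324 - (-3529)*7748/42 = 324 - 1*(-13671346/21) = 324 + 13671346/21 = 13678150/21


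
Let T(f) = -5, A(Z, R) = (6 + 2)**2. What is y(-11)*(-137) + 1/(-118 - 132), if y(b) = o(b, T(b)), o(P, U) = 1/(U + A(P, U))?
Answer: -34309/14750 ≈ -2.3260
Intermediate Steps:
A(Z, R) = 64 (A(Z, R) = 8**2 = 64)
o(P, U) = 1/(64 + U) (o(P, U) = 1/(U + 64) = 1/(64 + U))
y(b) = 1/59 (y(b) = 1/(64 - 5) = 1/59)
y(-11)*(-137) + 1/(-118 - 132) = (1/59)*(-137) + 1/(-118 - 132) = -137/59 + 1/(-250) = -137/59 - 1/250 = -34309/14750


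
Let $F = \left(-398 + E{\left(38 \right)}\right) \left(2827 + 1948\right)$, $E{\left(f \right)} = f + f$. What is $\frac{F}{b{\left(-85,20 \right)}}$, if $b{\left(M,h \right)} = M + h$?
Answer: $\frac{307510}{13} \approx 23655.0$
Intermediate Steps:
$E{\left(f \right)} = 2 f$
$F = -1537550$ ($F = \left(-398 + 2 \cdot 38\right) \left(2827 + 1948\right) = \left(-398 + 76\right) 4775 = \left(-322\right) 4775 = -1537550$)
$\frac{F}{b{\left(-85,20 \right)}} = - \frac{1537550}{-85 + 20} = - \frac{1537550}{-65} = \left(-1537550\right) \left(- \frac{1}{65}\right) = \frac{307510}{13}$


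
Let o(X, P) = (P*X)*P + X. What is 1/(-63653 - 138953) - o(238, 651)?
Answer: -20435829066857/202606 ≈ -1.0086e+8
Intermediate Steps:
o(X, P) = X + X*P**2 (o(X, P) = X*P**2 + X = X + X*P**2)
1/(-63653 - 138953) - o(238, 651) = 1/(-63653 - 138953) - 238*(1 + 651**2) = 1/(-202606) - 238*(1 + 423801) = -1/202606 - 238*423802 = -1/202606 - 1*100864876 = -1/202606 - 100864876 = -20435829066857/202606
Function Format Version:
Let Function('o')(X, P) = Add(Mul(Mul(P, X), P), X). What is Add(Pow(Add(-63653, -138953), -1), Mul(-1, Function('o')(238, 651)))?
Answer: Rational(-20435829066857, 202606) ≈ -1.0086e+8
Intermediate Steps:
Function('o')(X, P) = Add(X, Mul(X, Pow(P, 2))) (Function('o')(X, P) = Add(Mul(X, Pow(P, 2)), X) = Add(X, Mul(X, Pow(P, 2))))
Add(Pow(Add(-63653, -138953), -1), Mul(-1, Function('o')(238, 651))) = Add(Pow(Add(-63653, -138953), -1), Mul(-1, Mul(238, Add(1, Pow(651, 2))))) = Add(Pow(-202606, -1), Mul(-1, Mul(238, Add(1, 423801)))) = Add(Rational(-1, 202606), Mul(-1, Mul(238, 423802))) = Add(Rational(-1, 202606), Mul(-1, 100864876)) = Add(Rational(-1, 202606), -100864876) = Rational(-20435829066857, 202606)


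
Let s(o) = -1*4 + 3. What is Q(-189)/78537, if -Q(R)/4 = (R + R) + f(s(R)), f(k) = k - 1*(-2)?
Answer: 1508/78537 ≈ 0.019201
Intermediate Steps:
s(o) = -1 (s(o) = -4 + 3 = -1)
f(k) = 2 + k (f(k) = k + 2 = 2 + k)
Q(R) = -4 - 8*R (Q(R) = -4*((R + R) + (2 - 1)) = -4*(2*R + 1) = -4*(1 + 2*R) = -4 - 8*R)
Q(-189)/78537 = (-4 - 8*(-189))/78537 = (-4 + 1512)*(1/78537) = 1508*(1/78537) = 1508/78537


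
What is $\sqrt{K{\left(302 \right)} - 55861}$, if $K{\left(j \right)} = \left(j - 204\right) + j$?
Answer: $i \sqrt{55461} \approx 235.5 i$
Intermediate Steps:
$K{\left(j \right)} = -204 + 2 j$ ($K{\left(j \right)} = \left(-204 + j\right) + j = -204 + 2 j$)
$\sqrt{K{\left(302 \right)} - 55861} = \sqrt{\left(-204 + 2 \cdot 302\right) - 55861} = \sqrt{\left(-204 + 604\right) - 55861} = \sqrt{400 - 55861} = \sqrt{-55461} = i \sqrt{55461}$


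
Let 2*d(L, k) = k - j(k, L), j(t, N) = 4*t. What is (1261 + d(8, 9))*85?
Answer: 212075/2 ≈ 1.0604e+5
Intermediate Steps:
d(L, k) = -3*k/2 (d(L, k) = (k - 4*k)/2 = (-3*k)/2 = -3*k/2)
(1261 + d(8, 9))*85 = (1261 - 3/2*9)*85 = (1261 - 27/2)*85 = (2495/2)*85 = 212075/2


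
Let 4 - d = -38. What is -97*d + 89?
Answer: -3985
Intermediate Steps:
d = 42 (d = 4 - 1*(-38) = 4 + 38 = 42)
-97*d + 89 = -97*42 + 89 = -4074 + 89 = -3985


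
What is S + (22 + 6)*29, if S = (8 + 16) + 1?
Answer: 837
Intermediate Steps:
S = 25 (S = 24 + 1 = 25)
S + (22 + 6)*29 = 25 + (22 + 6)*29 = 25 + 28*29 = 25 + 812 = 837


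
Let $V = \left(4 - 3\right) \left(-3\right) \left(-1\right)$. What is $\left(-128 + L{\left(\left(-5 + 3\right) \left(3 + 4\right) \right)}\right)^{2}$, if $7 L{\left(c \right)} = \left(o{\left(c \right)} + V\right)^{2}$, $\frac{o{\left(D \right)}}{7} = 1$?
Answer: $\frac{633616}{49} \approx 12931.0$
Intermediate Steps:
$V = 3$ ($V = 1 \left(-3\right) \left(-1\right) = \left(-3\right) \left(-1\right) = 3$)
$o{\left(D \right)} = 7$ ($o{\left(D \right)} = 7 \cdot 1 = 7$)
$L{\left(c \right)} = \frac{100}{7}$ ($L{\left(c \right)} = \frac{\left(7 + 3\right)^{2}}{7} = \frac{10^{2}}{7} = \frac{1}{7} \cdot 100 = \frac{100}{7}$)
$\left(-128 + L{\left(\left(-5 + 3\right) \left(3 + 4\right) \right)}\right)^{2} = \left(-128 + \frac{100}{7}\right)^{2} = \left(- \frac{796}{7}\right)^{2} = \frac{633616}{49}$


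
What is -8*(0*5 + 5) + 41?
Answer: 1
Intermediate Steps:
-8*(0*5 + 5) + 41 = -8*(0 + 5) + 41 = -8*5 + 41 = -40 + 41 = 1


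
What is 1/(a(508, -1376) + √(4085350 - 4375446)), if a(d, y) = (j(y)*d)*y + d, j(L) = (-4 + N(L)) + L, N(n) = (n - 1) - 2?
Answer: -I/(-1928563580*I + 4*√18131) ≈ 5.1852e-10 - 1.4481e-16*I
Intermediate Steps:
N(n) = -3 + n (N(n) = (-1 + n) - 2 = -3 + n)
j(L) = -7 + 2*L (j(L) = (-4 + (-3 + L)) + L = (-7 + L) + L = -7 + 2*L)
a(d, y) = d + d*y*(-7 + 2*y) (a(d, y) = ((-7 + 2*y)*d)*y + d = (d*(-7 + 2*y))*y + d = d*y*(-7 + 2*y) + d = d + d*y*(-7 + 2*y))
1/(a(508, -1376) + √(4085350 - 4375446)) = 1/(508*(1 - 1376*(-7 + 2*(-1376))) + √(4085350 - 4375446)) = 1/(508*(1 - 1376*(-7 - 2752)) + √(-290096)) = 1/(508*(1 - 1376*(-2759)) + 4*I*√18131) = 1/(508*(1 + 3796384) + 4*I*√18131) = 1/(508*3796385 + 4*I*√18131) = 1/(1928563580 + 4*I*√18131)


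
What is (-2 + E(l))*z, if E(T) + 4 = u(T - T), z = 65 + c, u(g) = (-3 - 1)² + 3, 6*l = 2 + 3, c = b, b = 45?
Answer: 1430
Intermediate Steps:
c = 45
l = ⅚ (l = (2 + 3)/6 = (⅙)*5 = ⅚ ≈ 0.83333)
u(g) = 19 (u(g) = (-4)² + 3 = 16 + 3 = 19)
z = 110 (z = 65 + 45 = 110)
E(T) = 15 (E(T) = -4 + 19 = 15)
(-2 + E(l))*z = (-2 + 15)*110 = 13*110 = 1430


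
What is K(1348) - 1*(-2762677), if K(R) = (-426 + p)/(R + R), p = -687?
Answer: 7448176079/2696 ≈ 2.7627e+6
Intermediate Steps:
K(R) = -1113/(2*R) (K(R) = (-426 - 687)/(R + R) = -1113*1/(2*R) = -1113/(2*R))
K(1348) - 1*(-2762677) = -1113/2/1348 - 1*(-2762677) = -1113/2*1/1348 + 2762677 = -1113/2696 + 2762677 = 7448176079/2696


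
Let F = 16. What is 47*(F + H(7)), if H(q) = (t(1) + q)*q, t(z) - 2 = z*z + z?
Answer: 4371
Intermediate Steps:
t(z) = 2 + z + z² (t(z) = 2 + (z*z + z) = 2 + (z² + z) = 2 + (z + z²) = 2 + z + z²)
H(q) = q*(4 + q) (H(q) = ((2 + 1 + 1²) + q)*q = ((2 + 1 + 1) + q)*q = (4 + q)*q = q*(4 + q))
47*(F + H(7)) = 47*(16 + 7*(4 + 7)) = 47*(16 + 7*11) = 47*(16 + 77) = 47*93 = 4371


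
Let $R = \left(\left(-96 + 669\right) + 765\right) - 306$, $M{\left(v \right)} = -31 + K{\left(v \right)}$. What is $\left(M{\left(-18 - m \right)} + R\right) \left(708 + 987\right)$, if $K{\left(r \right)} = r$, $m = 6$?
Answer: $1656015$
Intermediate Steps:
$M{\left(v \right)} = -31 + v$
$R = 1032$ ($R = \left(573 + 765\right) - 306 = 1338 - 306 = 1032$)
$\left(M{\left(-18 - m \right)} + R\right) \left(708 + 987\right) = \left(\left(-31 - 24\right) + 1032\right) \left(708 + 987\right) = \left(\left(-31 - 24\right) + 1032\right) 1695 = \left(-55 + 1032\right) 1695 = 977 \cdot 1695 = 1656015$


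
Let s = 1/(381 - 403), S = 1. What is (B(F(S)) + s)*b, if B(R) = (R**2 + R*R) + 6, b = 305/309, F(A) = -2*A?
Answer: 93635/6798 ≈ 13.774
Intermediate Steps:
b = 305/309 (b = 305*(1/309) = 305/309 ≈ 0.98705)
B(R) = 6 + 2*R**2 (B(R) = (R**2 + R**2) + 6 = 2*R**2 + 6 = 6 + 2*R**2)
s = -1/22 (s = 1/(-22) = -1/22 ≈ -0.045455)
(B(F(S)) + s)*b = ((6 + 2*(-2*1)**2) - 1/22)*(305/309) = ((6 + 2*(-2)**2) - 1/22)*(305/309) = ((6 + 2*4) - 1/22)*(305/309) = ((6 + 8) - 1/22)*(305/309) = (14 - 1/22)*(305/309) = (307/22)*(305/309) = 93635/6798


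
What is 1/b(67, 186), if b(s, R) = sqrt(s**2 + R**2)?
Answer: sqrt(39085)/39085 ≈ 0.0050582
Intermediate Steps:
b(s, R) = sqrt(R**2 + s**2)
1/b(67, 186) = 1/(sqrt(186**2 + 67**2)) = 1/(sqrt(34596 + 4489)) = 1/(sqrt(39085)) = sqrt(39085)/39085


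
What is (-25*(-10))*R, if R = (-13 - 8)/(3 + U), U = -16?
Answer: 5250/13 ≈ 403.85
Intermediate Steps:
R = 21/13 (R = (-13 - 8)/(3 - 16) = -21/(-13) = -21*(-1/13) = 21/13 ≈ 1.6154)
(-25*(-10))*R = -25*(-10)*(21/13) = 250*(21/13) = 5250/13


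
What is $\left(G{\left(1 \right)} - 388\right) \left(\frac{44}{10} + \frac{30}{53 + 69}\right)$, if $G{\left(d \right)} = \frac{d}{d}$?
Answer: $- \frac{548379}{305} \approx -1798.0$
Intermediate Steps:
$G{\left(d \right)} = 1$
$\left(G{\left(1 \right)} - 388\right) \left(\frac{44}{10} + \frac{30}{53 + 69}\right) = \left(1 - 388\right) \left(\frac{44}{10} + \frac{30}{53 + 69}\right) = - 387 \left(44 \cdot \frac{1}{10} + \frac{30}{122}\right) = - 387 \left(\frac{22}{5} + 30 \cdot \frac{1}{122}\right) = - 387 \left(\frac{22}{5} + \frac{15}{61}\right) = \left(-387\right) \frac{1417}{305} = - \frac{548379}{305}$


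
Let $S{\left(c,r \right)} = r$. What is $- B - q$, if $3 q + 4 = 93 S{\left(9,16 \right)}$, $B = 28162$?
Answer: $- \frac{85970}{3} \approx -28657.0$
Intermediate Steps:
$q = \frac{1484}{3}$ ($q = - \frac{4}{3} + \frac{93 \cdot 16}{3} = - \frac{4}{3} + \frac{1}{3} \cdot 1488 = - \frac{4}{3} + 496 = \frac{1484}{3} \approx 494.67$)
$- B - q = \left(-1\right) 28162 - \frac{1484}{3} = -28162 - \frac{1484}{3} = - \frac{85970}{3}$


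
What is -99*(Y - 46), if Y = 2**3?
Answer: 3762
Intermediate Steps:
Y = 8
-99*(Y - 46) = -99*(8 - 46) = -99*(-38) = 3762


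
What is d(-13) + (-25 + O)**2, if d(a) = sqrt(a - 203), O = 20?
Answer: 25 + 6*I*sqrt(6) ≈ 25.0 + 14.697*I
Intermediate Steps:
d(a) = sqrt(-203 + a)
d(-13) + (-25 + O)**2 = sqrt(-203 - 13) + (-25 + 20)**2 = sqrt(-216) + (-5)**2 = 6*I*sqrt(6) + 25 = 25 + 6*I*sqrt(6)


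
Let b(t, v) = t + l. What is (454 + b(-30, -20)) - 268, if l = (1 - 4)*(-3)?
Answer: 165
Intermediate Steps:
l = 9 (l = -3*(-3) = 9)
b(t, v) = 9 + t (b(t, v) = t + 9 = 9 + t)
(454 + b(-30, -20)) - 268 = (454 + (9 - 30)) - 268 = (454 - 21) - 268 = 433 - 268 = 165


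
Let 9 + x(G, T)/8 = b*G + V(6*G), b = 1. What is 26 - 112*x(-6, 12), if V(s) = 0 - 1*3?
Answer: 16154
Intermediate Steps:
V(s) = -3 (V(s) = 0 - 3 = -3)
x(G, T) = -96 + 8*G (x(G, T) = -72 + 8*(1*G - 3) = -72 + 8*(G - 3) = -72 + 8*(-3 + G) = -72 + (-24 + 8*G) = -96 + 8*G)
26 - 112*x(-6, 12) = 26 - 112*(-96 + 8*(-6)) = 26 - 112*(-96 - 48) = 26 - 112*(-144) = 26 + 16128 = 16154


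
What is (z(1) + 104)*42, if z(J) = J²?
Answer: 4410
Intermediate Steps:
(z(1) + 104)*42 = (1² + 104)*42 = (1 + 104)*42 = 105*42 = 4410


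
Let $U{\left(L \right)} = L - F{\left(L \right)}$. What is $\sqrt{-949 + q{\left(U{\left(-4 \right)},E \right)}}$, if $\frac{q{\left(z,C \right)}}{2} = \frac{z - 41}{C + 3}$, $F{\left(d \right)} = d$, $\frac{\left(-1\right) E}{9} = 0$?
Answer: $\frac{i \sqrt{8787}}{3} \approx 31.246 i$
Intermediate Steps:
$E = 0$ ($E = \left(-9\right) 0 = 0$)
$U{\left(L \right)} = 0$ ($U{\left(L \right)} = L - L = 0$)
$q{\left(z,C \right)} = \frac{2 \left(-41 + z\right)}{3 + C}$ ($q{\left(z,C \right)} = 2 \frac{z - 41}{C + 3} = 2 \frac{-41 + z}{3 + C} = \frac{2 \left(-41 + z\right)}{3 + C}$)
$\sqrt{-949 + q{\left(U{\left(-4 \right)},E \right)}} = \sqrt{-949 + \frac{2 \left(-41 + 0\right)}{3 + 0}} = \sqrt{-949 + 2 \cdot \frac{1}{3} \left(-41\right)} = \sqrt{-949 - \frac{82}{3}} = \sqrt{- \frac{2929}{3}} = \frac{i \sqrt{8787}}{3}$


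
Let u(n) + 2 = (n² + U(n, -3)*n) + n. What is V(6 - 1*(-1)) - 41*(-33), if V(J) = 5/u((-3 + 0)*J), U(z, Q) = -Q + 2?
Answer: 423494/313 ≈ 1353.0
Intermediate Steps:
U(z, Q) = 2 - Q
u(n) = -2 + n² + 6*n (u(n) = -2 + ((n² + (2 - 1*(-3))*n) + n) = -2 + ((n² + (2 + 3)*n) + n) = -2 + ((n² + 5*n) + n) = -2 + (n² + 6*n) = -2 + n² + 6*n)
V(J) = 5/(-2 - 18*J + 9*J²) (V(J) = 5/(-2 + ((-3 + 0)*J)² + 6*((-3 + 0)*J)) = 5/(-2 + (-3*J)² + 6*(-3*J)) = 5/(-2 + 9*J² - 18*J) = 5/(-2 - 18*J + 9*J²))
V(6 - 1*(-1)) - 41*(-33) = 5/(-2 - 18*(6 - 1*(-1)) + 9*(6 - 1*(-1))²) - 41*(-33) = 5/(-2 - 18*(6 + 1) + 9*(6 + 1)²) + 1353 = 5/(-2 - 18*7 + 9*7²) + 1353 = 5/(-2 - 126 + 9*49) + 1353 = 5/(-2 - 126 + 441) + 1353 = 5/313 + 1353 = 423494/313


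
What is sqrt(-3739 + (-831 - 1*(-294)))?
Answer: 2*I*sqrt(1069) ≈ 65.391*I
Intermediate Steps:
sqrt(-3739 + (-831 - 1*(-294))) = sqrt(-3739 + (-831 + 294)) = sqrt(-3739 - 537) = sqrt(-4276) = 2*I*sqrt(1069)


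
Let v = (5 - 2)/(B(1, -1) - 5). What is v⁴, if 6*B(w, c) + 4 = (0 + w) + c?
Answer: 6561/83521 ≈ 0.078555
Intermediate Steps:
B(w, c) = -⅔ + c/6 + w/6 (B(w, c) = -⅔ + ((0 + w) + c)/6 = -⅔ + (w + c)/6 = -⅔ + (c + w)/6 = -⅔ + (c/6 + w/6) = -⅔ + c/6 + w/6)
v = -9/17 (v = (5 - 2)/((-⅔ + (⅙)*(-1) + (⅙)*1) - 5) = 3/((-⅔ - ⅙ + ⅙) - 5) = 3/(-⅔ - 5) = 3/(-17/3) = 3*(-3/17) = -9/17 ≈ -0.52941)
v⁴ = (-9/17)⁴ = 6561/83521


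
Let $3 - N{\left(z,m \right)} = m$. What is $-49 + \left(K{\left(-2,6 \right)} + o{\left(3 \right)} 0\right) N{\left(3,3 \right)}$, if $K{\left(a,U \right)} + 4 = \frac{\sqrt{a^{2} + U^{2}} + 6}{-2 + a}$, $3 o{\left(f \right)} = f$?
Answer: $-49$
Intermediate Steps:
$o{\left(f \right)} = \frac{f}{3}$
$N{\left(z,m \right)} = 3 - m$
$K{\left(a,U \right)} = -4 + \frac{6 + \sqrt{U^{2} + a^{2}}}{-2 + a}$ ($K{\left(a,U \right)} = -4 + \frac{\sqrt{a^{2} + U^{2}} + 6}{-2 + a} = -4 + \frac{\sqrt{U^{2} + a^{2}} + 6}{-2 + a} = -4 + \frac{6 + \sqrt{U^{2} + a^{2}}}{-2 + a}$)
$-49 + \left(K{\left(-2,6 \right)} + o{\left(3 \right)} 0\right) N{\left(3,3 \right)} = -49 + \left(\frac{14 + \sqrt{6^{2} + \left(-2\right)^{2}} - -8}{-2 - 2} + \frac{1}{3} \cdot 3 \cdot 0\right) \left(3 - 3\right) = -49 + \left(\frac{14 + \sqrt{36 + 4} + 8}{-4} + 1 \cdot 0\right) \left(3 - 3\right) = -49 + \left(- \frac{14 + \sqrt{40} + 8}{4} + 0\right) 0 = -49 + \left(- \frac{14 + 2 \sqrt{10} + 8}{4} + 0\right) 0 = -49 + \left(- \frac{22 + 2 \sqrt{10}}{4} + 0\right) 0 = -49 + \left(\left(- \frac{11}{2} - \frac{\sqrt{10}}{2}\right) + 0\right) 0 = -49 + \left(- \frac{11}{2} - \frac{\sqrt{10}}{2}\right) 0 = -49 + 0 = -49$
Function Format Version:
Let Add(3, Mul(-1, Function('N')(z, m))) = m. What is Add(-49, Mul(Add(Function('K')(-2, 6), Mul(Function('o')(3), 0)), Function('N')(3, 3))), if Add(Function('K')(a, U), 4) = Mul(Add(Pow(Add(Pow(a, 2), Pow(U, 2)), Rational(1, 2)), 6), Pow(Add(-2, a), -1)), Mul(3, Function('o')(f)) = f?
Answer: -49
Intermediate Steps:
Function('o')(f) = Mul(Rational(1, 3), f)
Function('N')(z, m) = Add(3, Mul(-1, m))
Function('K')(a, U) = Add(-4, Mul(Pow(Add(-2, a), -1), Add(6, Pow(Add(Pow(U, 2), Pow(a, 2)), Rational(1, 2))))) (Function('K')(a, U) = Add(-4, Mul(Add(Pow(Add(Pow(a, 2), Pow(U, 2)), Rational(1, 2)), 6), Pow(Add(-2, a), -1))) = Add(-4, Mul(Add(Pow(Add(Pow(U, 2), Pow(a, 2)), Rational(1, 2)), 6), Pow(Add(-2, a), -1))) = Add(-4, Mul(Add(6, Pow(Add(Pow(U, 2), Pow(a, 2)), Rational(1, 2))), Pow(Add(-2, a), -1))) = Add(-4, Mul(Pow(Add(-2, a), -1), Add(6, Pow(Add(Pow(U, 2), Pow(a, 2)), Rational(1, 2))))))
Add(-49, Mul(Add(Function('K')(-2, 6), Mul(Function('o')(3), 0)), Function('N')(3, 3))) = Add(-49, Mul(Add(Mul(Pow(Add(-2, -2), -1), Add(14, Pow(Add(Pow(6, 2), Pow(-2, 2)), Rational(1, 2)), Mul(-4, -2))), Mul(Mul(Rational(1, 3), 3), 0)), Add(3, Mul(-1, 3)))) = Add(-49, Mul(Add(Mul(Pow(-4, -1), Add(14, Pow(Add(36, 4), Rational(1, 2)), 8)), Mul(1, 0)), Add(3, -3))) = Add(-49, Mul(Add(Mul(Rational(-1, 4), Add(14, Pow(40, Rational(1, 2)), 8)), 0), 0)) = Add(-49, Mul(Add(Mul(Rational(-1, 4), Add(14, Mul(2, Pow(10, Rational(1, 2))), 8)), 0), 0)) = Add(-49, Mul(Add(Mul(Rational(-1, 4), Add(22, Mul(2, Pow(10, Rational(1, 2))))), 0), 0)) = Add(-49, Mul(Add(Add(Rational(-11, 2), Mul(Rational(-1, 2), Pow(10, Rational(1, 2)))), 0), 0)) = Add(-49, Mul(Add(Rational(-11, 2), Mul(Rational(-1, 2), Pow(10, Rational(1, 2)))), 0)) = Add(-49, 0) = -49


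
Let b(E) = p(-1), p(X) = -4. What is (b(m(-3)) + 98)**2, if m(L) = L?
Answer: 8836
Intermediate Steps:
b(E) = -4
(b(m(-3)) + 98)**2 = (-4 + 98)**2 = 94**2 = 8836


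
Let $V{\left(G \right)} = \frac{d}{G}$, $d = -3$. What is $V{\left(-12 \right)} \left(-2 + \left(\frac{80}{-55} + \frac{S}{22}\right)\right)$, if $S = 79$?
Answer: $\frac{3}{88} \approx 0.034091$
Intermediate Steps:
$V{\left(G \right)} = - \frac{3}{G}$
$V{\left(-12 \right)} \left(-2 + \left(\frac{80}{-55} + \frac{S}{22}\right)\right) = - \frac{3}{-12} \left(-2 + \left(\frac{80}{-55} + \frac{79}{22}\right)\right) = \left(-3\right) \left(- \frac{1}{12}\right) \left(-2 + \left(80 \left(- \frac{1}{55}\right) + 79 \cdot \frac{1}{22}\right)\right) = \frac{-2 + \left(- \frac{16}{11} + \frac{79}{22}\right)}{4} = \frac{-2 + \frac{47}{22}}{4} = \frac{1}{4} \cdot \frac{3}{22} = \frac{3}{88}$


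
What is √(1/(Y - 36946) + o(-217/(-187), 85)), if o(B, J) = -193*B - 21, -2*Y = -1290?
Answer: I*√11288082214785365/6788287 ≈ 15.651*I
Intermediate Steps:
Y = 645 (Y = -½*(-1290) = 645)
o(B, J) = -21 - 193*B
√(1/(Y - 36946) + o(-217/(-187), 85)) = √(1/(645 - 36946) + (-21 - (-41881)/(-187))) = √(1/(-36301) + (-21 - (-41881)*(-1)/187)) = √(-1/36301 + (-21 - 193*217/187)) = √(-1/36301 + (-21 - 41881/187)) = √(-1/36301 - 45808/187) = √(-1662876395/6788287) = I*√11288082214785365/6788287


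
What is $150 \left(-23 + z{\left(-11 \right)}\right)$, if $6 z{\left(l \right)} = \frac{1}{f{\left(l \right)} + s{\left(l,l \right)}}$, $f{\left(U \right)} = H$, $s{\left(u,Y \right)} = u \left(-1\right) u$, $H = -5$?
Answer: $- \frac{434725}{126} \approx -3450.2$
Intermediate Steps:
$s{\left(u,Y \right)} = - u^{2}$ ($s{\left(u,Y \right)} = - u u = - u^{2}$)
$f{\left(U \right)} = -5$
$z{\left(l \right)} = \frac{1}{6 \left(-5 - l^{2}\right)}$
$150 \left(-23 + z{\left(-11 \right)}\right) = 150 \left(-23 - \frac{1}{30 + 6 \left(-11\right)^{2}}\right) = 150 \left(-23 - \frac{1}{30 + 6 \cdot 121}\right) = 150 \left(-23 - \frac{1}{30 + 726}\right) = 150 \left(-23 - \frac{1}{756}\right) = 150 \left(- \frac{17389}{756}\right) = - \frac{434725}{126}$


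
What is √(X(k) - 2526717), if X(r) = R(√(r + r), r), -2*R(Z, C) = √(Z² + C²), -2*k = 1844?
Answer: √(-2526717 - 2*√53015) ≈ 1589.7*I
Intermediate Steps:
k = -922 (k = -½*1844 = -922)
R(Z, C) = -√(C² + Z²)/2 (R(Z, C) = -√(Z² + C²)/2 = -√(C² + Z²)/2)
X(r) = -√(r² + 2*r)/2 (X(r) = -√(r² + (√(r + r))²)/2 = -√(r² + (√(2*r))²)/2 = -√(r² + (√2*√r)²)/2 = -√(r² + 2*r)/2)
√(X(k) - 2526717) = √(-4*√53015/2 - 2526717) = √(-2*√53015 - 2526717) = √(-2526717 - 2*√53015)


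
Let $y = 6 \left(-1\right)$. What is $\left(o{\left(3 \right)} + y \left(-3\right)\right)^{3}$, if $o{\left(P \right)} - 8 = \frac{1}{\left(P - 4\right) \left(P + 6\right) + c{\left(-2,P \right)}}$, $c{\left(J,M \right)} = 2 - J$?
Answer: $\frac{2146689}{125} \approx 17174.0$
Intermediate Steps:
$o{\left(P \right)} = 8 + \frac{1}{4 + \left(-4 + P\right) \left(6 + P\right)}$ ($o{\left(P \right)} = 8 + \frac{1}{\left(P - 4\right) \left(P + 6\right) + \left(2 - -2\right)} = 8 + \frac{1}{\left(-4 + P\right) \left(6 + P\right) + \left(2 + 2\right)} = 8 + \frac{1}{\left(-4 + P\right) \left(6 + P\right) + 4} = 8 + \frac{1}{4 + \left(-4 + P\right) \left(6 + P\right)}$)
$y = -6$
$\left(o{\left(3 \right)} + y \left(-3\right)\right)^{3} = \left(\frac{-159 + 8 \cdot 3^{2} + 16 \cdot 3}{-20 + 3^{2} + 2 \cdot 3} - -18\right)^{3} = \left(\frac{-159 + 8 \cdot 9 + 48}{-20 + 9 + 6} + 18\right)^{3} = \left(\frac{-159 + 72 + 48}{-5} + 18\right)^{3} = \left(\left(- \frac{1}{5}\right) \left(-39\right) + 18\right)^{3} = \left(\frac{39}{5} + 18\right)^{3} = \left(\frac{129}{5}\right)^{3} = \frac{2146689}{125}$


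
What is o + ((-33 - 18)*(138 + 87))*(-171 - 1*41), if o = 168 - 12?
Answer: 2432856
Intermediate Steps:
o = 156
o + ((-33 - 18)*(138 + 87))*(-171 - 1*41) = 156 + ((-33 - 18)*(138 + 87))*(-171 - 1*41) = 156 + (-51*225)*(-171 - 41) = 156 - 11475*(-212) = 156 + 2432700 = 2432856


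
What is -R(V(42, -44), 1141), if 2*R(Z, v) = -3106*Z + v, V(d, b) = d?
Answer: 129311/2 ≈ 64656.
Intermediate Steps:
R(Z, v) = v/2 - 1553*Z (R(Z, v) = (-3106*Z + v)/2 = (v - 3106*Z)/2 = v/2 - 1553*Z)
-R(V(42, -44), 1141) = -((½)*1141 - 1553*42) = -(1141/2 - 65226) = -1*(-129311/2) = 129311/2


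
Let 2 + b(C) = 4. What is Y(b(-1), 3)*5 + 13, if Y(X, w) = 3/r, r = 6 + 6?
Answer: 57/4 ≈ 14.250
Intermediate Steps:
b(C) = 2 (b(C) = -2 + 4 = 2)
r = 12
Y(X, w) = ¼ (Y(X, w) = 3/12 = 3*(1/12) = ¼)
Y(b(-1), 3)*5 + 13 = (¼)*5 + 13 = 5/4 + 13 = 57/4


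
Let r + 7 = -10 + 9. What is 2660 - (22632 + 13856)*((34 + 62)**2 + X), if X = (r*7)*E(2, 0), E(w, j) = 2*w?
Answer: -328097436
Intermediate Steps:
r = -8 (r = -7 + (-10 + 9) = -7 - 1 = -8)
X = -224 (X = (-8*7)*(2*2) = -56*4 = -224)
2660 - (22632 + 13856)*((34 + 62)**2 + X) = 2660 - (22632 + 13856)*((34 + 62)**2 - 224) = 2660 - 36488*(96**2 - 224) = 2660 - 36488*(9216 - 224) = 2660 - 36488*8992 = 2660 - 1*328100096 = 2660 - 328100096 = -328097436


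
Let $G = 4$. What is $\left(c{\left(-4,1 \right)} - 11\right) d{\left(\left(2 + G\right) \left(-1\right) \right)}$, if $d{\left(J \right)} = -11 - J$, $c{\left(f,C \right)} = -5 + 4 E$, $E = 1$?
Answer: $60$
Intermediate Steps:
$c{\left(f,C \right)} = -1$ ($c{\left(f,C \right)} = -5 + 4 \cdot 1 = -5 + 4 = -1$)
$\left(c{\left(-4,1 \right)} - 11\right) d{\left(\left(2 + G\right) \left(-1\right) \right)} = \left(-1 - 11\right) \left(-11 - \left(2 + 4\right) \left(-1\right)\right) = - 12 \left(-11 - 6 \left(-1\right)\right) = - 12 \left(-11 - -6\right) = - 12 \left(-11 + 6\right) = \left(-12\right) \left(-5\right) = 60$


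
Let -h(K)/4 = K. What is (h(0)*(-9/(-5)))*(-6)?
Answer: 0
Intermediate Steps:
h(K) = -4*K
(h(0)*(-9/(-5)))*(-6) = ((-4*0)*(-9/(-5)))*(-6) = (0*(-9*(-⅕)))*(-6) = (0*(9/5))*(-6) = 0*(-6) = 0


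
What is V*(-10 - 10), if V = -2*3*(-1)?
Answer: -120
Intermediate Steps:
V = 6 (V = -6*(-1) = 6)
V*(-10 - 10) = 6*(-10 - 10) = 6*(-20) = -120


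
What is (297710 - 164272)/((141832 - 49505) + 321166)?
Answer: 133438/413493 ≈ 0.32271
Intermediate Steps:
(297710 - 164272)/((141832 - 49505) + 321166) = 133438/(92327 + 321166) = 133438/413493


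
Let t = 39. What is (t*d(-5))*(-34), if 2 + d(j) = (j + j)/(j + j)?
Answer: 1326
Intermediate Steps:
d(j) = -1 (d(j) = -2 + (j + j)/(j + j) = -2 + (2*j)/((2*j)) = -2 + (2*j)*(1/(2*j)) = -2 + 1 = -1)
(t*d(-5))*(-34) = (39*(-1))*(-34) = -39*(-34) = 1326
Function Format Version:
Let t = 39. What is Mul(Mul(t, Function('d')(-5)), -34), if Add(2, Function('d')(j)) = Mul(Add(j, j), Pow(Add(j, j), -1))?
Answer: 1326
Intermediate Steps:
Function('d')(j) = -1 (Function('d')(j) = Add(-2, Mul(Add(j, j), Pow(Add(j, j), -1))) = Add(-2, Mul(Mul(2, j), Pow(Mul(2, j), -1))) = Add(-2, Mul(Mul(2, j), Mul(Rational(1, 2), Pow(j, -1)))) = Add(-2, 1) = -1)
Mul(Mul(t, Function('d')(-5)), -34) = Mul(Mul(39, -1), -34) = Mul(-39, -34) = 1326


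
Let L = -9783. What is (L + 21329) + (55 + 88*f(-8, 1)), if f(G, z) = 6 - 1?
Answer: 12041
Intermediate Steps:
f(G, z) = 5
(L + 21329) + (55 + 88*f(-8, 1)) = (-9783 + 21329) + (55 + 88*5) = 11546 + (55 + 440) = 11546 + 495 = 12041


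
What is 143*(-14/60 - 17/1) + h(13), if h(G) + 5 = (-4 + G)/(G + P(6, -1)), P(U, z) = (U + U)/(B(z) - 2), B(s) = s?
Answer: -74051/30 ≈ -2468.4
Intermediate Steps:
P(U, z) = 2*U/(-2 + z) (P(U, z) = (U + U)/(z - 2) = (2*U)/(-2 + z) = 2*U/(-2 + z))
h(G) = -4 (h(G) = -5 + (-4 + G)/(G + 2*6/(-2 - 1)) = -5 + (-4 + G)/(G + 2*6/(-3)) = -5 + (-4 + G)/(G + 2*6*(-1/3)) = -5 + (-4 + G)/(G - 4) = -5 + (-4 + G)/(-4 + G) = -5 + 1 = -4)
143*(-14/60 - 17/1) + h(13) = 143*(-14/60 - 17/1) - 4 = 143*(-14*1/60 - 17*1) - 4 = 143*(-7/30 - 17) - 4 = 143*(-517/30) - 4 = -73931/30 - 4 = -74051/30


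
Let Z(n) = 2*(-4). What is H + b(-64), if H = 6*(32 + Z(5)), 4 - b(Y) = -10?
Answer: 158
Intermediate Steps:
b(Y) = 14 (b(Y) = 4 - 1*(-10) = 4 + 10 = 14)
Z(n) = -8
H = 144 (H = 6*(32 - 8) = 6*24 = 144)
H + b(-64) = 144 + 14 = 158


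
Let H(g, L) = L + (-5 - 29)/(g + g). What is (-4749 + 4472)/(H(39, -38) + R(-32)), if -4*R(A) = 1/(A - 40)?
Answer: 1037088/143891 ≈ 7.2075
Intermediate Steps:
R(A) = -1/(4*(-40 + A)) (R(A) = -1/(4*(A - 40)) = -1/(4*(-40 + A)))
H(g, L) = L - 17/g (H(g, L) = L - 34*1/(2*g) = L - 17/g)
(-4749 + 4472)/(H(39, -38) + R(-32)) = (-4749 + 4472)/((-38 - 17/39) - 1/(-160 + 4*(-32))) = -277/((-38 - 17*1/39) - 1/(-160 - 128)) = -277/((-38 - 17/39) - 1/(-288)) = -277/(-1499/39 - 1*(-1/288)) = -277/(-1499/39 + 1/288) = -277/(-143891/3744) = -277*(-3744/143891) = 1037088/143891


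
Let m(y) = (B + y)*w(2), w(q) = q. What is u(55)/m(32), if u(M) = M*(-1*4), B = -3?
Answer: -110/29 ≈ -3.7931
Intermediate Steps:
u(M) = -4*M (u(M) = M*(-4) = -4*M)
m(y) = -6 + 2*y (m(y) = (-3 + y)*2 = -6 + 2*y)
u(55)/m(32) = (-4*55)/(-6 + 2*32) = -220/(-6 + 64) = -220/58 = -220*1/58 = -110/29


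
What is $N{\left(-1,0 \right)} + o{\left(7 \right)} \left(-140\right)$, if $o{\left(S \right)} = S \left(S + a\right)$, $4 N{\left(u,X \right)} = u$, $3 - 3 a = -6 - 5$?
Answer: $- \frac{137203}{12} \approx -11434.0$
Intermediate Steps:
$a = \frac{14}{3}$ ($a = 1 - \frac{-6 - 5}{3} = 1 - - \frac{11}{3} = 1 + \frac{11}{3} = \frac{14}{3} \approx 4.6667$)
$N{\left(u,X \right)} = \frac{u}{4}$
$o{\left(S \right)} = S \left(\frac{14}{3} + S\right)$ ($o{\left(S \right)} = S \left(S + \frac{14}{3}\right) = S \left(\frac{14}{3} + S\right)$)
$N{\left(-1,0 \right)} + o{\left(7 \right)} \left(-140\right) = \frac{1}{4} \left(-1\right) + \frac{1}{3} \cdot 7 \left(14 + 3 \cdot 7\right) \left(-140\right) = - \frac{1}{4} + \frac{1}{3} \cdot 7 \left(14 + 21\right) \left(-140\right) = - \frac{1}{4} + \frac{1}{3} \cdot 7 \cdot 35 \left(-140\right) = - \frac{1}{4} + \frac{245}{3} \left(-140\right) = - \frac{1}{4} - \frac{34300}{3} = - \frac{137203}{12}$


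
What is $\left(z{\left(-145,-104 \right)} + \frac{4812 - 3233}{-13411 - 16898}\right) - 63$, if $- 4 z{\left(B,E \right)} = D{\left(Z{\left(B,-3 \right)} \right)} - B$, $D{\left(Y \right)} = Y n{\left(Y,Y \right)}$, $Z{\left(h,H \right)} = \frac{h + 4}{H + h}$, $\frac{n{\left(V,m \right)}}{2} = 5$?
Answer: $- \frac{912253031}{8971464} \approx -101.68$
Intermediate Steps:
$n{\left(V,m \right)} = 10$ ($n{\left(V,m \right)} = 2 \cdot 5 = 10$)
$Z{\left(h,H \right)} = \frac{4 + h}{H + h}$
$D{\left(Y \right)} = 10 Y$ ($D{\left(Y \right)} = Y 10 = 10 Y$)
$z{\left(B,E \right)} = \frac{B}{4} - \frac{5 \left(4 + B\right)}{2 \left(-3 + B\right)}$ ($z{\left(B,E \right)} = - \frac{10 \frac{4 + B}{-3 + B} - B}{4} = - \frac{\frac{10 \left(4 + B\right)}{-3 + B} - B}{4} = - \frac{- B + \frac{10 \left(4 + B\right)}{-3 + B}}{4} = \frac{B}{4} - \frac{5 \left(4 + B\right)}{2 \left(-3 + B\right)}$)
$\left(z{\left(-145,-104 \right)} + \frac{4812 - 3233}{-13411 - 16898}\right) - 63 = \left(\frac{-40 + \left(-145\right)^{2} - -1885}{4 \left(-3 - 145\right)} + \frac{4812 - 3233}{-13411 - 16898}\right) - 63 = \left(\frac{-40 + 21025 + 1885}{4 \left(-148\right)} + \frac{1579}{-30309}\right) - 63 = \left(\frac{1}{4} \left(- \frac{1}{148}\right) 22870 + 1579 \left(- \frac{1}{30309}\right)\right) - 63 = \left(- \frac{11435}{296} - \frac{1579}{30309}\right) - 63 = - \frac{347050799}{8971464} - 63 = - \frac{912253031}{8971464}$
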